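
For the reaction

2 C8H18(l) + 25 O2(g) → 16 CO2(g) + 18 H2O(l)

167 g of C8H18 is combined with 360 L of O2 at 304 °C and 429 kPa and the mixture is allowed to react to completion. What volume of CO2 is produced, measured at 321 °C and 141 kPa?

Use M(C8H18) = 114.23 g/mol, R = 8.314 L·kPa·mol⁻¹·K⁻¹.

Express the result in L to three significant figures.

n(C8H18) = 167 / 114.23 = 1.462 mol
n(O2) = PV/RT = (429 × 360) / (8.314 × 577.15) = 32.19 mol
For 1.462 mol C8H18, stoichiometry requires (25/2) × 1.462 = 18.27 mol O2; 32.19 mol is available, so C8H18 is limiting.
n(CO2) = (16/2) × 1.462 = 11.70 mol
V(CO2) = nRT/P = 11.70 × 8.314 × 594.15 / 141 = 409.9 L

410 L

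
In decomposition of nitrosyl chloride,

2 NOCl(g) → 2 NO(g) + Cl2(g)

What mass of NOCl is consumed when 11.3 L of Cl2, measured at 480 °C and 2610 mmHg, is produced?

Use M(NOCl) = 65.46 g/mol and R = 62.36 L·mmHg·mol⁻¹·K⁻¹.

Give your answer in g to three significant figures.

82.2 g

n(Cl2) = PV/RT = (2610 × 11.3) / (62.36 × 753.15) = 0.6280 mol
n(NOCl) = (2/1) × 0.6280 = 1.256 mol
m(NOCl) = 1.256 × 65.46 = 82.22 g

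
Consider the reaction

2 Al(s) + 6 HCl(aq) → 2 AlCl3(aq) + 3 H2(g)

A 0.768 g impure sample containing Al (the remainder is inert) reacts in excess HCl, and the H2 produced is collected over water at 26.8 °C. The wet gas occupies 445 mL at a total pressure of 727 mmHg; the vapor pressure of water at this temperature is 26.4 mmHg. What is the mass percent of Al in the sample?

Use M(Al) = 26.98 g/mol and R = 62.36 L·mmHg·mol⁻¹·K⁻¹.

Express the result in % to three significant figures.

P(H2) = 727 − 26.4 = 700.6 mmHg
n(H2) = PV/RT = (700.6 × 0.4450) / (62.36 × 299.95) = 0.01667 mol
n(Al) = (2/3) × 0.01667 = 0.01111 mol
m(Al) = 0.01111 × 26.98 = 0.2997 g
%Al = 0.2997 / 0.768 × 100 = 39.02%

39.0 %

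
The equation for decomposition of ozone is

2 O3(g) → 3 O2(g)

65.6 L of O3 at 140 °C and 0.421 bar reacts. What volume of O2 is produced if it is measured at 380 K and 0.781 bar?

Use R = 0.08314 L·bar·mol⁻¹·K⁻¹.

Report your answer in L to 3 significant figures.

48.8 L

n(O3) = PV/RT = (0.421 × 65.6) / (0.08314 × 413.15) = 0.8040 mol
n(O2) = (3/2) × 0.8040 = 1.206 mol
V = nRT/P = 1.206 × 0.08314 × 380 / 0.781 = 48.79 L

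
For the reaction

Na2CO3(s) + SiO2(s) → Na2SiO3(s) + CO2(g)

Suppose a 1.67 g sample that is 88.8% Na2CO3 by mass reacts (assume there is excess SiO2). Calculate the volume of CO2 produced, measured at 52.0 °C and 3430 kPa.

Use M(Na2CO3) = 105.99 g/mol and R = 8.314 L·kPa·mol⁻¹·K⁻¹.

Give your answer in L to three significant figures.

0.0110 L

mass of Na2CO3 = 1.67 × 88.8/100 = 1.483 g
n(Na2CO3) = 1.483 / 105.99 = 0.01399 mol
n(CO2) = (1/1) × 0.01399 = 0.01399 mol
V = nRT/P = 0.01399 × 8.314 × 325.15 / 3430 = 0.01103 L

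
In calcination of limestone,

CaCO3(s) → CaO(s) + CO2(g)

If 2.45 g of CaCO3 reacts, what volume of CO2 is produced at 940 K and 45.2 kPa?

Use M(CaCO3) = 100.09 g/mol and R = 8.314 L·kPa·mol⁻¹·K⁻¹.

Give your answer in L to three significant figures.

n(CaCO3) = 2.450 / 100.09 = 0.02448 mol
n(CO2) = (1/1) × 0.02448 = 0.02448 mol
V = nRT/P = 0.02448 × 8.314 × 940 / 45.2 = 4.233 L

4.23 L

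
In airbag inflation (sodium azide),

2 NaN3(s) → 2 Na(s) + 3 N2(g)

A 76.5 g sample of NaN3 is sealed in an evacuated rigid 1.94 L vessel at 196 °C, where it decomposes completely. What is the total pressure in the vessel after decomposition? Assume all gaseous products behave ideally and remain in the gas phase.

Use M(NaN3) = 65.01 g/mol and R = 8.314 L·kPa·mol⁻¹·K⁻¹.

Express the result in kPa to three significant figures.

3550 kPa

n(NaN3) = 76.5 / 65.01 = 1.177 mol
n(gas produced) = (3/2) × 1.177 = 1.766 mol
P = nRT/V = 1.766 × 8.314 × 469.15 / 1.94 = 3551 kPa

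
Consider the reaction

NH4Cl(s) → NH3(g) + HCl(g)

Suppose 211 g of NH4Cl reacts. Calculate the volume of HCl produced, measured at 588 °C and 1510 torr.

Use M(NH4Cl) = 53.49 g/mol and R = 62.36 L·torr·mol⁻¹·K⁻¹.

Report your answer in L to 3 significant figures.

140 L

n(NH4Cl) = 211.0 / 53.49 = 3.945 mol
n(HCl) = (1/1) × 3.945 = 3.945 mol
V = nRT/P = 3.945 × 62.36 × 861.15 / 1510 = 140.3 L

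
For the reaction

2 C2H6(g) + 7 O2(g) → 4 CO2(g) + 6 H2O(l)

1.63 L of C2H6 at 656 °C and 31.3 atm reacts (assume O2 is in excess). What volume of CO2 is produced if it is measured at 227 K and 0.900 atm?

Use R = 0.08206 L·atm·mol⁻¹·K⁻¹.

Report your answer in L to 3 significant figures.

n(C2H6) = PV/RT = (31.3 × 1.63) / (0.08206 × 929.15) = 0.6691 mol
n(CO2) = (4/2) × 0.6691 = 1.338 mol
V = nRT/P = 1.338 × 0.08206 × 227 / 0.900 = 27.69 L

27.7 L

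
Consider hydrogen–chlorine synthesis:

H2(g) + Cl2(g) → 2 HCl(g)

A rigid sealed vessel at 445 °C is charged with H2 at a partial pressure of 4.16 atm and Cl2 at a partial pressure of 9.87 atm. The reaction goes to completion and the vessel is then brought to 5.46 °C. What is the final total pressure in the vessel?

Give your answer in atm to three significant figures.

5.44 atm

Because the vessel is rigid and T is held at 445 °C, work the stoichiometry in partial pressures (P_i = n_iRT/V).
P(Cl2) required for 4.16 atm of H2 = (1/1) × 4.16 = 4.160 atm; available 9.87 atm, so H2 is limiting.
P(Cl2) remaining = 9.87 − (1/1) × 4.16 = 5.710 atm
P(gaseous products) = (2)/1 × 4.16 = 8.320 atm
P_total at 445 °C = 5.710 + 8.320 = 14.03 atm
Scaling to 5.46 °C: P = 14.03 × 278.61/718.15 = 5.443 atm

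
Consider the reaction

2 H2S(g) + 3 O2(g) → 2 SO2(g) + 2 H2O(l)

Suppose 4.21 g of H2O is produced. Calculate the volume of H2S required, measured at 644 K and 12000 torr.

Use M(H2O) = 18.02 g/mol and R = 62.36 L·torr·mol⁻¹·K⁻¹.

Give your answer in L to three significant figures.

n(H2O) = 4.210 / 18.02 = 0.2336 mol
n(H2S) = (2/2) × 0.2336 = 0.2336 mol
V = nRT/P = 0.2336 × 62.36 × 644 / 12000 = 0.7818 L

0.782 L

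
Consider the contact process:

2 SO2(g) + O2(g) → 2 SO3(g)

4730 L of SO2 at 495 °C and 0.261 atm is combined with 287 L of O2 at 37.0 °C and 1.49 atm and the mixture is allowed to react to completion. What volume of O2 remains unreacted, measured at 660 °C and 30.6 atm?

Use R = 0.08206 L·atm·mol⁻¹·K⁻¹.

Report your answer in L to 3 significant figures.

17.5 L

n(SO2) = PV/RT = (0.261 × 4730) / (0.08206 × 768.15) = 19.59 mol
n(O2) = PV/RT = (1.49 × 287) / (0.08206 × 310.15) = 16.80 mol
For 19.59 mol SO2, stoichiometry requires (1/2) × 19.59 = 9.795 mol O2; 16.80 mol is available, so SO2 is limiting.
n(O2) consumed = (1/2) × 19.59 = 9.795 mol; remaining = 16.80 − 9.795 = 7.005 mol
V(O2) = nRT/P = 7.005 × 0.08206 × 933.15 / 30.6 = 17.53 L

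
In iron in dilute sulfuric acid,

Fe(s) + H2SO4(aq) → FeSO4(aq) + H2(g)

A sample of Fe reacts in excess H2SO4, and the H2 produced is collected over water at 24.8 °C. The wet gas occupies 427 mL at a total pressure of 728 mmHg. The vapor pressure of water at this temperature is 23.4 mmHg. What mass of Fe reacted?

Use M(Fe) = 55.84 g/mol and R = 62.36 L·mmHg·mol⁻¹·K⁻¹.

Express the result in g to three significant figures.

P(H2) = 728 − 23.4 = 704.6 mmHg
n(H2) = PV/RT = (704.6 × 0.4270) / (62.36 × 297.95) = 0.01619 mol
n(Fe) = (1/1) × 0.01619 = 0.01619 mol
m(Fe) = 0.01619 × 55.84 = 0.9040 g

0.904 g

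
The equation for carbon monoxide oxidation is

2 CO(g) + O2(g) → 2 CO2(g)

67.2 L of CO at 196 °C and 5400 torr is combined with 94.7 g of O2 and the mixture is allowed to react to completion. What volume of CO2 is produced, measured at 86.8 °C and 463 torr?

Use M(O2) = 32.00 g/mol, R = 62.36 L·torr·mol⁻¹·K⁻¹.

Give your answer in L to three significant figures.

287 L

n(CO) = PV/RT = (5400 × 67.2) / (62.36 × 469.15) = 12.40 mol
n(O2) = 94.7 / 32.00 = 2.959 mol
For 12.40 mol CO, stoichiometry requires (1/2) × 12.40 = 6.200 mol O2; 2.959 mol is available, so O2 is limiting.
n(CO2) = (2/1) × 2.959 = 5.918 mol
V(CO2) = nRT/P = 5.918 × 62.36 × 359.95 / 463 = 286.9 L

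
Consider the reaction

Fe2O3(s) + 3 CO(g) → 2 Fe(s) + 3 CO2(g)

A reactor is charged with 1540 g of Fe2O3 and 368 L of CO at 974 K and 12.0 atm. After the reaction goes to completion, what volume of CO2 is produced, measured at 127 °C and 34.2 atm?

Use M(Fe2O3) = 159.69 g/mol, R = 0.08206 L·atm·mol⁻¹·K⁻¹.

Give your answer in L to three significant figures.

27.8 L

n(Fe2O3) = 1540 / 159.69 = 9.644 mol
n(CO) = PV/RT = (12.0 × 368) / (0.08206 × 974) = 55.25 mol
For 9.644 mol Fe2O3, stoichiometry requires (3/1) × 9.644 = 28.93 mol CO; 55.25 mol is available, so Fe2O3 is limiting.
n(CO2) = (3/1) × 9.644 = 28.93 mol
V(CO2) = nRT/P = 28.93 × 0.08206 × 400.15 / 34.2 = 27.78 L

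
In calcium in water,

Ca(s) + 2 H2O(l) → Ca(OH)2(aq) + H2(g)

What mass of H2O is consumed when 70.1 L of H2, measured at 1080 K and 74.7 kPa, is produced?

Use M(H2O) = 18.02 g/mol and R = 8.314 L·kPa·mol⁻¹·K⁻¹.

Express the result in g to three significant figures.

21.0 g

n(H2) = PV/RT = (74.7 × 70.1) / (8.314 × 1080) = 0.5832 mol
n(H2O) = (2/1) × 0.5832 = 1.166 mol
m(H2O) = 1.166 × 18.02 = 21.01 g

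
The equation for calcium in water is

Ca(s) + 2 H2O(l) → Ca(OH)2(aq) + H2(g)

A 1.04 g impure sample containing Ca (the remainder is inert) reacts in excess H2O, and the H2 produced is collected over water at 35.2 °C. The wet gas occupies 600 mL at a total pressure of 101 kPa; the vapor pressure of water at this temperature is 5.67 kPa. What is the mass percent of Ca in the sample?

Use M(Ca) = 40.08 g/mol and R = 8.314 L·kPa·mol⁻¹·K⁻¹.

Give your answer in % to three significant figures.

P(H2) = 101 − 5.67 = 95.33 kPa
n(H2) = PV/RT = (95.33 × 0.6000) / (8.314 × 308.35) = 0.02231 mol
n(Ca) = (1/1) × 0.02231 = 0.02231 mol
m(Ca) = 0.02231 × 40.08 = 0.8942 g
%Ca = 0.8942 / 1.04 × 100 = 85.98%

86.0 %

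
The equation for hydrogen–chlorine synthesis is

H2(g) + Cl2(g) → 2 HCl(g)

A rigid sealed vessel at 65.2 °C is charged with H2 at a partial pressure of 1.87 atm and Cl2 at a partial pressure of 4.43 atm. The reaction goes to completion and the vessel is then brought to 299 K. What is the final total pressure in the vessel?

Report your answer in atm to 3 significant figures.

At constant V, partial pressures at 65.2 °C are proportional to moles, so apply stoichiometry directly to pressures.
P(Cl2) required for 1.87 atm of H2 = (1/1) × 1.87 = 1.870 atm; available 4.43 atm, so H2 is limiting.
P(Cl2) remaining = 4.43 − (1/1) × 1.87 = 2.560 atm
P(gaseous products) = (2)/1 × 1.87 = 3.740 atm
P_total at 65.2 °C = 2.560 + 3.740 = 6.300 atm
Scaling to 299 K: P = 6.300 × 299/338.35 = 5.567 atm

5.57 atm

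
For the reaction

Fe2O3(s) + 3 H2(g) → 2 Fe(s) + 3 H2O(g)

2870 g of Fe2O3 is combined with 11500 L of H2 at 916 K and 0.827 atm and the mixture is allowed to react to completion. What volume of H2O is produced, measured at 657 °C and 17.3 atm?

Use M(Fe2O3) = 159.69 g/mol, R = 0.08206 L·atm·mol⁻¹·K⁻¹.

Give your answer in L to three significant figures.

n(Fe2O3) = 2870 / 159.69 = 17.97 mol
n(H2) = PV/RT = (0.827 × 11500) / (0.08206 × 916) = 126.5 mol
For 17.97 mol Fe2O3, stoichiometry requires (3/1) × 17.97 = 53.91 mol H2; 126.5 mol is available, so Fe2O3 is limiting.
n(H2O) = (3/1) × 17.97 = 53.91 mol
V(H2O) = nRT/P = 53.91 × 0.08206 × 930.15 / 17.3 = 237.9 L

238 L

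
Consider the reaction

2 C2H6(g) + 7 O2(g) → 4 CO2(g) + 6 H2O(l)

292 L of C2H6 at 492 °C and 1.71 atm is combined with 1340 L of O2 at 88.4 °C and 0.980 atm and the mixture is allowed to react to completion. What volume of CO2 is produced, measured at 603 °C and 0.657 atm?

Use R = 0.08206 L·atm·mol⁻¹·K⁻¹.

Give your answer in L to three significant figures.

1740 L

n(C2H6) = PV/RT = (1.71 × 292) / (0.08206 × 765.15) = 7.952 mol
n(O2) = PV/RT = (0.980 × 1340) / (0.08206 × 361.55) = 44.26 mol
For 7.952 mol C2H6, stoichiometry requires (7/2) × 7.952 = 27.83 mol O2; 44.26 mol is available, so C2H6 is limiting.
n(CO2) = (4/2) × 7.952 = 15.90 mol
V(CO2) = nRT/P = 15.90 × 0.08206 × 876.15 / 0.657 = 1740 L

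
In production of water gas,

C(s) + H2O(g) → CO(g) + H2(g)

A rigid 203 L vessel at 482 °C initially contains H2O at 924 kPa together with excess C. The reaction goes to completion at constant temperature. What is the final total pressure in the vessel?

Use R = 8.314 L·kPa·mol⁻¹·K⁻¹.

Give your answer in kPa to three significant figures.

At constant T and V, P ∝ n(gas): 1 mol gas → 2 mol gas.
P_final = (2/1) × 924 = 1848 kPa

1850 kPa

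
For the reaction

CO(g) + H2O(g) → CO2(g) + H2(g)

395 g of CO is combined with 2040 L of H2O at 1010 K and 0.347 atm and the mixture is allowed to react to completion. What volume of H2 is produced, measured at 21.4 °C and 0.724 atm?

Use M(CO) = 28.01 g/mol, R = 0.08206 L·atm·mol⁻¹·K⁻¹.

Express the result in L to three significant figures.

n(CO) = 395 / 28.01 = 14.10 mol
n(H2O) = PV/RT = (0.347 × 2040) / (0.08206 × 1010) = 8.541 mol
For 14.10 mol CO, stoichiometry requires (1/1) × 14.10 = 14.10 mol H2O; 8.541 mol is available, so H2O is limiting.
n(H2) = (1/1) × 8.541 = 8.541 mol
V(H2) = nRT/P = 8.541 × 0.08206 × 294.55 / 0.724 = 285.1 L

285 L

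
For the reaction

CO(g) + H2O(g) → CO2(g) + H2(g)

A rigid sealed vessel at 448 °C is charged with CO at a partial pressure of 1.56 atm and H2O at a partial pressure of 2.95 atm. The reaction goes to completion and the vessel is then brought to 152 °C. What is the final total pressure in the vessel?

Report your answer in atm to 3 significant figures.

2.66 atm

With V and T fixed, P_i ∝ n_i, so the mole ratios apply directly to partial pressures at 448 °C.
P(H2O) required for 1.56 atm of CO = (1/1) × 1.56 = 1.560 atm; available 2.95 atm, so CO is limiting.
P(H2O) remaining = 2.95 − (1/1) × 1.56 = 1.390 atm
P(gaseous products) = (1+1)/1 × 1.56 = 3.120 atm
P_total at 448 °C = 1.390 + 3.120 = 4.510 atm
Scaling to 152 °C: P = 4.510 × 425.15/721.15 = 2.659 atm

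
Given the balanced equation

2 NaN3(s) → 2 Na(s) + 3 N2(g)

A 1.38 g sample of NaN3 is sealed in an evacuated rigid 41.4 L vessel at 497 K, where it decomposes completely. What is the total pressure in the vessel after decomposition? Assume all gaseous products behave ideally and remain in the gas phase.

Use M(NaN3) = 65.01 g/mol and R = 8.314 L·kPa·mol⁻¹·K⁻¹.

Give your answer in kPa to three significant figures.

3.18 kPa

n(NaN3) = 1.38 / 65.01 = 0.02123 mol
n(gas produced) = (3/2) × 0.02123 = 0.03184 mol
P = nRT/V = 0.03184 × 8.314 × 497 / 41.4 = 3.178 kPa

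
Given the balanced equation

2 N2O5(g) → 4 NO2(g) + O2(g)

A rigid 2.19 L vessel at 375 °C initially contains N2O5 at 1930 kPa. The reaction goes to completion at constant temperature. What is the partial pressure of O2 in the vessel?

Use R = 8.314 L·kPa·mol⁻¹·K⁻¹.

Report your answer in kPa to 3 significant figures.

n(N2O5)₀ = PV/RT = (1930 × 2.19) / (8.314 × 648.15) = 0.7844 mol
n(O2) = (1/2) × 0.7844 = 0.3922 mol
P(O2) = nRT/V = 0.3922 × 8.314 × 648.15 / 2.19 = 965.0 kPa

965 kPa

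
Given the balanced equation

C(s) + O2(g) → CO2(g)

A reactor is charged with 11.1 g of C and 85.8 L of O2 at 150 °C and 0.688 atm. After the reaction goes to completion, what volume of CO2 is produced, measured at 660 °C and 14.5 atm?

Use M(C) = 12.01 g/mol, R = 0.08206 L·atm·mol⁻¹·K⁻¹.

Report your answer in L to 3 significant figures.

n(C) = 11.1 / 12.01 = 0.9242 mol
n(O2) = PV/RT = (0.688 × 85.8) / (0.08206 × 423.15) = 1.700 mol
For 0.9242 mol C, stoichiometry requires (1/1) × 0.9242 = 0.9242 mol O2; 1.700 mol is available, so C is limiting.
n(CO2) = (1/1) × 0.9242 = 0.9242 mol
V(CO2) = nRT/P = 0.9242 × 0.08206 × 933.15 / 14.5 = 4.881 L

4.88 L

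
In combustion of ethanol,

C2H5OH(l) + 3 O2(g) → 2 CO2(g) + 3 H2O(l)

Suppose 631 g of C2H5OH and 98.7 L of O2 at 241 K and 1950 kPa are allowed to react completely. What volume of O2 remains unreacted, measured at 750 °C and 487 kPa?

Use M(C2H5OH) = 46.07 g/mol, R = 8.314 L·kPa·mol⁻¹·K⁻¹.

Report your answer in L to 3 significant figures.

n(C2H5OH) = 631 / 46.07 = 13.70 mol
n(O2) = PV/RT = (1950 × 98.7) / (8.314 × 241) = 96.06 mol
For 13.70 mol C2H5OH, stoichiometry requires (3/1) × 13.70 = 41.10 mol O2; 96.06 mol is available, so C2H5OH is limiting.
n(O2) consumed = (3/1) × 13.70 = 41.10 mol; remaining = 96.06 − 41.10 = 54.96 mol
V(O2) = nRT/P = 54.96 × 8.314 × 1023.15 / 487 = 960.0 L

960 L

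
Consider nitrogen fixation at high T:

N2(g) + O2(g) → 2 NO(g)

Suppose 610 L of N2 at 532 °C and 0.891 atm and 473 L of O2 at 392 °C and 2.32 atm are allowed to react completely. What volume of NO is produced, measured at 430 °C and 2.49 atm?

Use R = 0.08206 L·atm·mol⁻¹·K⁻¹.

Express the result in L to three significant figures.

n(N2) = PV/RT = (0.891 × 610) / (0.08206 × 805.15) = 8.226 mol
n(O2) = PV/RT = (2.32 × 473) / (0.08206 × 665.15) = 20.10 mol
For 8.226 mol N2, stoichiometry requires (1/1) × 8.226 = 8.226 mol O2; 20.10 mol is available, so N2 is limiting.
n(NO) = (2/1) × 8.226 = 16.45 mol
V(NO) = nRT/P = 16.45 × 0.08206 × 703.15 / 2.49 = 381.2 L

381 L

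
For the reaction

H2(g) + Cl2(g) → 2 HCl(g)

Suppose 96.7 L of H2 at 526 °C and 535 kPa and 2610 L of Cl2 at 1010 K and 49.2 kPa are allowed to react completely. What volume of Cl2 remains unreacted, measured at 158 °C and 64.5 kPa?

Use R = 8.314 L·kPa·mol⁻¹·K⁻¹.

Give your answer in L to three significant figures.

417 L

n(H2) = PV/RT = (535 × 96.7) / (8.314 × 799.15) = 7.786 mol
n(Cl2) = PV/RT = (49.2 × 2610) / (8.314 × 1010) = 15.29 mol
For 7.786 mol H2, stoichiometry requires (1/1) × 7.786 = 7.786 mol Cl2; 15.29 mol is available, so H2 is limiting.
n(Cl2) consumed = (1/1) × 7.786 = 7.786 mol; remaining = 15.29 − 7.786 = 7.504 mol
V(Cl2) = nRT/P = 7.504 × 8.314 × 431.15 / 64.5 = 417.0 L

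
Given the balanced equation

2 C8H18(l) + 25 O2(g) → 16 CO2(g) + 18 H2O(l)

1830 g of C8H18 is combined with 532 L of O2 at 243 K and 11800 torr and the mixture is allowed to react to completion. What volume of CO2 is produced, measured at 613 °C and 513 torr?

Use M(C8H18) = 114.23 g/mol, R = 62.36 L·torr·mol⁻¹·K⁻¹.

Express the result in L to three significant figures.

n(C8H18) = 1830 / 114.23 = 16.02 mol
n(O2) = PV/RT = (11800 × 532) / (62.36 × 243) = 414.3 mol
For 16.02 mol C8H18, stoichiometry requires (25/2) × 16.02 = 200.2 mol O2; 414.3 mol is available, so C8H18 is limiting.
n(CO2) = (16/2) × 16.02 = 128.2 mol
V(CO2) = nRT/P = 128.2 × 62.36 × 886.15 / 513 = 13810 L

13800 L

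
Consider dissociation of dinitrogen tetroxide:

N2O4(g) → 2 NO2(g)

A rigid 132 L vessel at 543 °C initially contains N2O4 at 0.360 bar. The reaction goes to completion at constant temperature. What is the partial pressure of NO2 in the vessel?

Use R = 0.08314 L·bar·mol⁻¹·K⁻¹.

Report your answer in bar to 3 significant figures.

n(N2O4)₀ = PV/RT = (0.360 × 132) / (0.08314 × 816.15) = 0.7003 mol
n(NO2) = (2/1) × 0.7003 = 1.401 mol
P(NO2) = nRT/V = 1.401 × 0.08314 × 816.15 / 132 = 0.7202 bar

0.720 bar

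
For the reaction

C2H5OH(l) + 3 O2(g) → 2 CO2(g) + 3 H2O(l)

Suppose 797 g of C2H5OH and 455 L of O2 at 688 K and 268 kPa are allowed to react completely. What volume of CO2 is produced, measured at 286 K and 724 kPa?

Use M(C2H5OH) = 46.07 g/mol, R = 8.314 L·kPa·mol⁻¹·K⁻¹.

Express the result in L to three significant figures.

46.7 L

n(C2H5OH) = 797 / 46.07 = 17.30 mol
n(O2) = PV/RT = (268 × 455) / (8.314 × 688) = 21.32 mol
For 17.30 mol C2H5OH, stoichiometry requires (3/1) × 17.30 = 51.90 mol O2; 21.32 mol is available, so O2 is limiting.
n(CO2) = (2/3) × 21.32 = 14.21 mol
V(CO2) = nRT/P = 14.21 × 8.314 × 286 / 724 = 46.67 L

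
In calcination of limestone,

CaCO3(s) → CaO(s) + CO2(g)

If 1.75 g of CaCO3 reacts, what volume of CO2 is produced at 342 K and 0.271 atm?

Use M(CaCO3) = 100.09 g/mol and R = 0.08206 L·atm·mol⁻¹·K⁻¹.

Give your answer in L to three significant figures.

n(CaCO3) = 1.750 / 100.09 = 0.01748 mol
n(CO2) = (1/1) × 0.01748 = 0.01748 mol
V = nRT/P = 0.01748 × 0.08206 × 342 / 0.271 = 1.810 L

1.81 L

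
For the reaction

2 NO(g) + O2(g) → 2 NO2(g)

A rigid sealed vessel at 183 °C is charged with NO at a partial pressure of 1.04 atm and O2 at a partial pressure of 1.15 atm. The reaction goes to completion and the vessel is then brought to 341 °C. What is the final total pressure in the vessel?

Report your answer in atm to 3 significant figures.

2.25 atm

At constant V, partial pressures at 183 °C are proportional to moles, so apply stoichiometry directly to pressures.
P(O2) required for 1.04 atm of NO = (1/2) × 1.04 = 0.5200 atm; available 1.15 atm, so NO is limiting.
P(O2) remaining = 1.15 − (1/2) × 1.04 = 0.6300 atm
P(gaseous products) = (2)/2 × 1.04 = 1.040 atm
P_total at 183 °C = 0.6300 + 1.040 = 1.670 atm
Scaling to 341 °C: P = 1.670 × 614.15/456.15 = 2.248 atm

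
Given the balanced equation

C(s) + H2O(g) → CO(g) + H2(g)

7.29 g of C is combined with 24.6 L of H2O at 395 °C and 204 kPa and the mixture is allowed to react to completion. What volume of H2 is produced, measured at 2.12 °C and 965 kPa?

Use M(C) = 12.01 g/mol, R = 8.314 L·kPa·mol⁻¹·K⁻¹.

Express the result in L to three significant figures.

n(C) = 7.29 / 12.01 = 0.6070 mol
n(H2O) = PV/RT = (204 × 24.6) / (8.314 × 668.15) = 0.9034 mol
For 0.6070 mol C, stoichiometry requires (1/1) × 0.6070 = 0.6070 mol H2O; 0.9034 mol is available, so C is limiting.
n(H2) = (1/1) × 0.6070 = 0.6070 mol
V(H2) = nRT/P = 0.6070 × 8.314 × 275.27 / 965 = 1.440 L

1.44 L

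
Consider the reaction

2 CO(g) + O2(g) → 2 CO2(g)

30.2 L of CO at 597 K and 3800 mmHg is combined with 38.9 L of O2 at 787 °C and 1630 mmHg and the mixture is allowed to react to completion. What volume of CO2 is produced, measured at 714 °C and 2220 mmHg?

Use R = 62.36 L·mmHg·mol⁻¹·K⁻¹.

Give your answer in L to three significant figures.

53.2 L

n(CO) = PV/RT = (3800 × 30.2) / (62.36 × 597) = 3.083 mol
n(O2) = PV/RT = (1630 × 38.9) / (62.36 × 1060.15) = 0.9591 mol
For 3.083 mol CO, stoichiometry requires (1/2) × 3.083 = 1.542 mol O2; 0.9591 mol is available, so O2 is limiting.
n(CO2) = (2/1) × 0.9591 = 1.918 mol
V(CO2) = nRT/P = 1.918 × 62.36 × 987.15 / 2220 = 53.18 L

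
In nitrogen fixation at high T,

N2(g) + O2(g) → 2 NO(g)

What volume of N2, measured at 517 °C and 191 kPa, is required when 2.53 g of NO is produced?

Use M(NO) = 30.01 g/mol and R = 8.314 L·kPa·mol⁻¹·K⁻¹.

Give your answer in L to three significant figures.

1.45 L

n(NO) = 2.530 / 30.01 = 0.08431 mol
n(N2) = (1/2) × 0.08431 = 0.04215 mol
V = nRT/P = 0.04215 × 8.314 × 790.15 / 191 = 1.450 L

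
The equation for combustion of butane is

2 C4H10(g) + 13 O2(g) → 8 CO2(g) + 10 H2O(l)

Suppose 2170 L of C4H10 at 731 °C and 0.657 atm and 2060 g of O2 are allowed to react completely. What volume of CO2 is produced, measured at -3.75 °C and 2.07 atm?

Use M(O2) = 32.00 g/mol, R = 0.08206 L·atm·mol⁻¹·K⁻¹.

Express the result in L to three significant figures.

n(C4H10) = PV/RT = (0.657 × 2170) / (0.08206 × 1004.15) = 17.30 mol
n(O2) = 2060 / 32.00 = 64.38 mol
For 17.30 mol C4H10, stoichiometry requires (13/2) × 17.30 = 112.5 mol O2; 64.38 mol is available, so O2 is limiting.
n(CO2) = (8/13) × 64.38 = 39.62 mol
V(CO2) = nRT/P = 39.62 × 0.08206 × 269.4 / 2.07 = 423.1 L

423 L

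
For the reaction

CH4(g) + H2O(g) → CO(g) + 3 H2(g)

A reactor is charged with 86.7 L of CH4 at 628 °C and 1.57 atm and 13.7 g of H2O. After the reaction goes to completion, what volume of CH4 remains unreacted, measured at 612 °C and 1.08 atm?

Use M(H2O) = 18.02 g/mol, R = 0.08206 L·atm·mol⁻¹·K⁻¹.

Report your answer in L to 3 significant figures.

72.7 L

n(CH4) = PV/RT = (1.57 × 86.7) / (0.08206 × 901.15) = 1.841 mol
n(H2O) = 13.7 / 18.02 = 0.7603 mol
For 1.841 mol CH4, stoichiometry requires (1/1) × 1.841 = 1.841 mol H2O; 0.7603 mol is available, so H2O is limiting.
n(CH4) consumed = (1/1) × 0.7603 = 0.7603 mol; remaining = 1.841 − 0.7603 = 1.081 mol
V(CH4) = nRT/P = 1.081 × 0.08206 × 885.15 / 1.08 = 72.70 L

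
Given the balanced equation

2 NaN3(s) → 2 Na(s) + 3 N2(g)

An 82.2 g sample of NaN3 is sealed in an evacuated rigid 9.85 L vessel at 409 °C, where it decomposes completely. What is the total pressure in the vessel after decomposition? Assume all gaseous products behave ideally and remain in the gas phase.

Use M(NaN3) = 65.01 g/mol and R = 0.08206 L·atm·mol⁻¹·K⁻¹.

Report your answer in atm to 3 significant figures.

n(NaN3) = 82.2 / 65.01 = 1.264 mol
n(gas produced) = (3/2) × 1.264 = 1.896 mol
P = nRT/V = 1.896 × 0.08206 × 682.15 / 9.85 = 10.77 atm

10.8 atm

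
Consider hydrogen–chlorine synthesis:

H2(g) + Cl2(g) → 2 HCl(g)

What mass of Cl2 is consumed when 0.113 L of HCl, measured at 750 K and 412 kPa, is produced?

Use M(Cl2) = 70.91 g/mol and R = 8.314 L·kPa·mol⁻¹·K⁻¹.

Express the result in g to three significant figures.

0.265 g

n(HCl) = PV/RT = (412 × 0.113) / (8.314 × 750) = 0.007466 mol
n(Cl2) = (1/2) × 0.007466 = 0.003733 mol
m(Cl2) = 0.003733 × 70.91 = 0.2647 g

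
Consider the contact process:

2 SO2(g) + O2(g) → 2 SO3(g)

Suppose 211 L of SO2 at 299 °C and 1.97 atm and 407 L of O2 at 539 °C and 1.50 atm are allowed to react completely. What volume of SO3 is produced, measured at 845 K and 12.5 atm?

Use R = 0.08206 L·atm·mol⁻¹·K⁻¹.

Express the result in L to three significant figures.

49.1 L

n(SO2) = PV/RT = (1.97 × 211) / (0.08206 × 572.15) = 8.853 mol
n(O2) = PV/RT = (1.50 × 407) / (0.08206 × 812.15) = 9.160 mol
For 8.853 mol SO2, stoichiometry requires (1/2) × 8.853 = 4.426 mol O2; 9.160 mol is available, so SO2 is limiting.
n(SO3) = (2/2) × 8.853 = 8.853 mol
V(SO3) = nRT/P = 8.853 × 0.08206 × 845 / 12.5 = 49.11 L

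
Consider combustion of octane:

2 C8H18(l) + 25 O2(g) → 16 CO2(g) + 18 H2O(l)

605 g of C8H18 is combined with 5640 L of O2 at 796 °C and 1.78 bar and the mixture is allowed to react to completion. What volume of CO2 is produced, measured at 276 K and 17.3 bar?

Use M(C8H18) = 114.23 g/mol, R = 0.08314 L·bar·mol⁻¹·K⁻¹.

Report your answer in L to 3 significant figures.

n(C8H18) = 605 / 114.23 = 5.296 mol
n(O2) = PV/RT = (1.78 × 5640) / (0.08314 × 1069.15) = 112.9 mol
For 5.296 mol C8H18, stoichiometry requires (25/2) × 5.296 = 66.20 mol O2; 112.9 mol is available, so C8H18 is limiting.
n(CO2) = (16/2) × 5.296 = 42.37 mol
V(CO2) = nRT/P = 42.37 × 0.08314 × 276 / 17.3 = 56.20 L

56.2 L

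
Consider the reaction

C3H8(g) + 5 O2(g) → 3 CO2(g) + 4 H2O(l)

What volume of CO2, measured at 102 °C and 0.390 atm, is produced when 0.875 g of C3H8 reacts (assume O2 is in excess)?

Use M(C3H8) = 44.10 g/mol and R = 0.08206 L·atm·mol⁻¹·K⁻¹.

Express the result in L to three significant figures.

n(C3H8) = 0.8750 / 44.10 = 0.01984 mol
n(CO2) = (3/1) × 0.01984 = 0.05952 mol
V = nRT/P = 0.05952 × 0.08206 × 375.15 / 0.390 = 4.698 L

4.70 L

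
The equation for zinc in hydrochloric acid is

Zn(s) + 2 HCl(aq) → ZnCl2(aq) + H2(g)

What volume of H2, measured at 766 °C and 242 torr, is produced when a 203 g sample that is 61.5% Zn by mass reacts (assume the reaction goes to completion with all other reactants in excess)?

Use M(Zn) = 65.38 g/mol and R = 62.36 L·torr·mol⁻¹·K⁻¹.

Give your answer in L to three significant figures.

511 L

mass of Zn = 203 × 61.5/100 = 124.8 g
n(Zn) = 124.8 / 65.38 = 1.909 mol
n(H2) = (1/1) × 1.909 = 1.909 mol
V = nRT/P = 1.909 × 62.36 × 1039.15 / 242 = 511.2 L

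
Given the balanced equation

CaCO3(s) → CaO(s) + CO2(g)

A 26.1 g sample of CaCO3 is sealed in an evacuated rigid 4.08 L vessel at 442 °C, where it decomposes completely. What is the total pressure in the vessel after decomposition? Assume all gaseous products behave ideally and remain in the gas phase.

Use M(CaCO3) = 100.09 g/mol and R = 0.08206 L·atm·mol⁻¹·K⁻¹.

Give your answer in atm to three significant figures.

n(CaCO3) = 26.1 / 100.09 = 0.2608 mol
n(gas produced) = (1/1) × 0.2608 = 0.2608 mol
P = nRT/V = 0.2608 × 0.08206 × 715.15 / 4.08 = 3.751 atm

3.75 atm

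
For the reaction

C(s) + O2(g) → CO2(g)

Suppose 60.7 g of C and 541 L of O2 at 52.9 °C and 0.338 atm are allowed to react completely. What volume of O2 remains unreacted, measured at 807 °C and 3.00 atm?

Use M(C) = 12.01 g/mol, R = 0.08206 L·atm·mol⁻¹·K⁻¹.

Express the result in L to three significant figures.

n(C) = 60.7 / 12.01 = 5.054 mol
n(O2) = PV/RT = (0.338 × 541) / (0.08206 × 326.05) = 6.834 mol
For 5.054 mol C, stoichiometry requires (1/1) × 5.054 = 5.054 mol O2; 6.834 mol is available, so C is limiting.
n(O2) consumed = (1/1) × 5.054 = 5.054 mol; remaining = 6.834 − 5.054 = 1.780 mol
V(O2) = nRT/P = 1.780 × 0.08206 × 1080.15 / 3.00 = 52.59 L

52.6 L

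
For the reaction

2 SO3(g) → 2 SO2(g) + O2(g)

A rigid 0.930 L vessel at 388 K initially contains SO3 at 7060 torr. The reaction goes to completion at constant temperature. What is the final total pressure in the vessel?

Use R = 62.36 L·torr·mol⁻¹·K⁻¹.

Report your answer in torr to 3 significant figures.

Rigid vessel, constant T ⇒ P scales with total gas moles (2 → 3).
P_final = (3/2) × 7060 = 10590 torr

10600 torr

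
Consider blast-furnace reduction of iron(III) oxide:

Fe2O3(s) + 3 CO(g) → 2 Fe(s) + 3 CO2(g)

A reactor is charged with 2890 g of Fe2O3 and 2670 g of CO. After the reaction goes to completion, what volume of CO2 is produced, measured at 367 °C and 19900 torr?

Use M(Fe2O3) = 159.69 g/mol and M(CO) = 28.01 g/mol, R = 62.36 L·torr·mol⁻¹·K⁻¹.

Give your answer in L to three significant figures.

109 L

n(Fe2O3) = 2890 / 159.69 = 18.10 mol
n(CO) = 2670 / 28.01 = 95.32 mol
For 18.10 mol Fe2O3, stoichiometry requires (3/1) × 18.10 = 54.30 mol CO; 95.32 mol is available, so Fe2O3 is limiting.
n(CO2) = (3/1) × 18.10 = 54.30 mol
V(CO2) = nRT/P = 54.30 × 62.36 × 640.15 / 19900 = 108.9 L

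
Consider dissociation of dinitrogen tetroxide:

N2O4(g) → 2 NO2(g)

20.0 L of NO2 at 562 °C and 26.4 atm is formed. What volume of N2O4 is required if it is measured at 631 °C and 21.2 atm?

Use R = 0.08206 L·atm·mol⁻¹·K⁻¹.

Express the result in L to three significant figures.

13.5 L

n(NO2) = PV/RT = (26.4 × 20.0) / (0.08206 × 835.15) = 7.704 mol
n(N2O4) = (1/2) × 7.704 = 3.852 mol
V = nRT/P = 3.852 × 0.08206 × 904.15 / 21.2 = 13.48 L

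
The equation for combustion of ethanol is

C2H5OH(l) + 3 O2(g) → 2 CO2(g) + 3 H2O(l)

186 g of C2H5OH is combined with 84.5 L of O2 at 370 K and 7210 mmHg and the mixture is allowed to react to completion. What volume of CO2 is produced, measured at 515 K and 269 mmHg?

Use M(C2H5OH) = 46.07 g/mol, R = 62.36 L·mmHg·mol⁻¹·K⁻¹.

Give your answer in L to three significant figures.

964 L

n(C2H5OH) = 186 / 46.07 = 4.037 mol
n(O2) = PV/RT = (7210 × 84.5) / (62.36 × 370) = 26.40 mol
For 4.037 mol C2H5OH, stoichiometry requires (3/1) × 4.037 = 12.11 mol O2; 26.40 mol is available, so C2H5OH is limiting.
n(CO2) = (2/1) × 4.037 = 8.074 mol
V(CO2) = nRT/P = 8.074 × 62.36 × 515 / 269 = 963.9 L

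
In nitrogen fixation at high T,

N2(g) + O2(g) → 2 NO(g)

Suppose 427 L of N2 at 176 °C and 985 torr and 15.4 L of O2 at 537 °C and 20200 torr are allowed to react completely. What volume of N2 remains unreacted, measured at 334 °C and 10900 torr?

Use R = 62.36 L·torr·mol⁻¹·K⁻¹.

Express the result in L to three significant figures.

30.8 L

n(N2) = PV/RT = (985 × 427) / (62.36 × 449.15) = 15.02 mol
n(O2) = PV/RT = (20200 × 15.4) / (62.36 × 810.15) = 6.157 mol
For 15.02 mol N2, stoichiometry requires (1/1) × 15.02 = 15.02 mol O2; 6.157 mol is available, so O2 is limiting.
n(N2) consumed = (1/1) × 6.157 = 6.157 mol; remaining = 15.02 − 6.157 = 8.863 mol
V(N2) = nRT/P = 8.863 × 62.36 × 607.15 / 10900 = 30.79 L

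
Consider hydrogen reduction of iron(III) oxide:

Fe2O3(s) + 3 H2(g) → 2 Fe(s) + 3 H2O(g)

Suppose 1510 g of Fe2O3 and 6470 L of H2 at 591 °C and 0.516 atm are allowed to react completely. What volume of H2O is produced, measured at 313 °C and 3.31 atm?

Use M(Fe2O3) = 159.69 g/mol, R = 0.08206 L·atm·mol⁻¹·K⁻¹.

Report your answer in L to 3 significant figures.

412 L

n(Fe2O3) = 1510 / 159.69 = 9.456 mol
n(H2) = PV/RT = (0.516 × 6470) / (0.08206 × 864.15) = 47.08 mol
For 9.456 mol Fe2O3, stoichiometry requires (3/1) × 9.456 = 28.37 mol H2; 47.08 mol is available, so Fe2O3 is limiting.
n(H2O) = (3/1) × 9.456 = 28.37 mol
V(H2O) = nRT/P = 28.37 × 0.08206 × 586.15 / 3.31 = 412.3 L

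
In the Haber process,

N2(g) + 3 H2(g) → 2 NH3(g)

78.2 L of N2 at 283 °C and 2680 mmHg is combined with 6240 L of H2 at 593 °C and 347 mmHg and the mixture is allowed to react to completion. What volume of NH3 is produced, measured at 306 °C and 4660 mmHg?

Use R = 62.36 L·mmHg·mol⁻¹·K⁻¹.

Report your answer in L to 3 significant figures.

93.7 L

n(N2) = PV/RT = (2680 × 78.2) / (62.36 × 556.15) = 6.043 mol
n(H2) = PV/RT = (347 × 6240) / (62.36 × 866.15) = 40.09 mol
For 6.043 mol N2, stoichiometry requires (3/1) × 6.043 = 18.13 mol H2; 40.09 mol is available, so N2 is limiting.
n(NH3) = (2/1) × 6.043 = 12.09 mol
V(NH3) = nRT/P = 12.09 × 62.36 × 579.15 / 4660 = 93.70 L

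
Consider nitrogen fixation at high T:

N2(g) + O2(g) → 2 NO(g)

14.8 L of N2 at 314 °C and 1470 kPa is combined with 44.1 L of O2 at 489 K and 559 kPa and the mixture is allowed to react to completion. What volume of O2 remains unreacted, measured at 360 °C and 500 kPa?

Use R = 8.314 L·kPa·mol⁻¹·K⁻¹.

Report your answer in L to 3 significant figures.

n(N2) = PV/RT = (1470 × 14.8) / (8.314 × 587.15) = 4.457 mol
n(O2) = PV/RT = (559 × 44.1) / (8.314 × 489) = 6.064 mol
For 4.457 mol N2, stoichiometry requires (1/1) × 4.457 = 4.457 mol O2; 6.064 mol is available, so N2 is limiting.
n(O2) consumed = (1/1) × 4.457 = 4.457 mol; remaining = 6.064 − 4.457 = 1.607 mol
V(O2) = nRT/P = 1.607 × 8.314 × 633.15 / 500 = 16.92 L

16.9 L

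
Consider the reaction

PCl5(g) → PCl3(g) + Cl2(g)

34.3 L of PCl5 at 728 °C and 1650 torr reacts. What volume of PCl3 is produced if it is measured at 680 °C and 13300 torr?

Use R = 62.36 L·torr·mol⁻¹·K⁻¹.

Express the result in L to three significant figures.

4.05 L

n(PCl5) = PV/RT = (1650 × 34.3) / (62.36 × 1001.15) = 0.9065 mol
n(PCl3) = (1/1) × 0.9065 = 0.9065 mol
V = nRT/P = 0.9065 × 62.36 × 953.15 / 13300 = 4.051 L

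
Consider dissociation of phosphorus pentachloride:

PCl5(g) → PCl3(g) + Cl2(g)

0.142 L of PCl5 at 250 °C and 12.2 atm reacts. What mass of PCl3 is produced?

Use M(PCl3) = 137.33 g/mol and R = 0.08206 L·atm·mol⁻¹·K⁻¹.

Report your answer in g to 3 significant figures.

5.54 g

n(PCl5) = PV/RT = (12.2 × 0.142) / (0.08206 × 523.15) = 0.04035 mol
n(PCl3) = (1/1) × 0.04035 = 0.04035 mol
m(PCl3) = 0.04035 × 137.33 = 5.541 g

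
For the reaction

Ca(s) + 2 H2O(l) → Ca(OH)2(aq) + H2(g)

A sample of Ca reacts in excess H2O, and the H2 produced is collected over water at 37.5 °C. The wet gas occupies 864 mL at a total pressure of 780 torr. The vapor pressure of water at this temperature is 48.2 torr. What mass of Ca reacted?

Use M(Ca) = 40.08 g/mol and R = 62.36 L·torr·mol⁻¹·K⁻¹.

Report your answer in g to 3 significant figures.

P(H2) = 780 − 48.2 = 731.8 torr
n(H2) = PV/RT = (731.8 × 0.8640) / (62.36 × 310.65) = 0.03264 mol
n(Ca) = (1/1) × 0.03264 = 0.03264 mol
m(Ca) = 0.03264 × 40.08 = 1.308 g

1.31 g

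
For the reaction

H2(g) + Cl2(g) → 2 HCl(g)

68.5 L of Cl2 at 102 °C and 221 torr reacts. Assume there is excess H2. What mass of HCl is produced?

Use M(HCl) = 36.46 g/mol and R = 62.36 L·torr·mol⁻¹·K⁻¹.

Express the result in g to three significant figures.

47.2 g

n(Cl2) = PV/RT = (221 × 68.5) / (62.36 × 375.15) = 0.6471 mol
n(HCl) = (2/1) × 0.6471 = 1.294 mol
m(HCl) = 1.294 × 36.46 = 47.18 g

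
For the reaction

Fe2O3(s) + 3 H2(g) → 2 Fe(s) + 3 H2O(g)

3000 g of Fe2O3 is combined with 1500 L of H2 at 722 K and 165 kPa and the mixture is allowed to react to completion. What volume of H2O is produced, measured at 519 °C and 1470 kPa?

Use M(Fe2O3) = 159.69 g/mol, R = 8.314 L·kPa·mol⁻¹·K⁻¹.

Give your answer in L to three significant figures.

n(Fe2O3) = 3000 / 159.69 = 18.79 mol
n(H2) = PV/RT = (165 × 1500) / (8.314 × 722) = 41.23 mol
For 18.79 mol Fe2O3, stoichiometry requires (3/1) × 18.79 = 56.37 mol H2; 41.23 mol is available, so H2 is limiting.
n(H2O) = (3/3) × 41.23 = 41.23 mol
V(H2O) = nRT/P = 41.23 × 8.314 × 792.15 / 1470 = 184.7 L

185 L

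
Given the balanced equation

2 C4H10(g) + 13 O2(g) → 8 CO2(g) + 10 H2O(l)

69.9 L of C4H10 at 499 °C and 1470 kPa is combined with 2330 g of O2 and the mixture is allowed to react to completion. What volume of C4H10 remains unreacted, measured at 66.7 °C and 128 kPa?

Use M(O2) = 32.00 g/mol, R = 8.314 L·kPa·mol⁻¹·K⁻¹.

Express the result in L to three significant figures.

n(C4H10) = PV/RT = (1470 × 69.9) / (8.314 × 772.15) = 16.01 mol
n(O2) = 2330 / 32.00 = 72.81 mol
For 16.01 mol C4H10, stoichiometry requires (13/2) × 16.01 = 104.1 mol O2; 72.81 mol is available, so O2 is limiting.
n(C4H10) consumed = (2/13) × 72.81 = 11.20 mol; remaining = 16.01 − 11.20 = 4.810 mol
V(C4H10) = nRT/P = 4.810 × 8.314 × 339.85 / 128 = 106.2 L

106 L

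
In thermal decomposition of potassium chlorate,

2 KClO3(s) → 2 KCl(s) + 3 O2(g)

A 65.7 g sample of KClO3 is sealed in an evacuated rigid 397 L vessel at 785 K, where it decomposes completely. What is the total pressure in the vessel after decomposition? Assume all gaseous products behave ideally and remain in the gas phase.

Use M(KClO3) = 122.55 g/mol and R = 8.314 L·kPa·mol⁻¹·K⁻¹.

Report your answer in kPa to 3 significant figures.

n(KClO3) = 65.7 / 122.55 = 0.5361 mol
n(gas produced) = (3/2) × 0.5361 = 0.8042 mol
P = nRT/V = 0.8042 × 8.314 × 785 / 397 = 13.22 kPa

13.2 kPa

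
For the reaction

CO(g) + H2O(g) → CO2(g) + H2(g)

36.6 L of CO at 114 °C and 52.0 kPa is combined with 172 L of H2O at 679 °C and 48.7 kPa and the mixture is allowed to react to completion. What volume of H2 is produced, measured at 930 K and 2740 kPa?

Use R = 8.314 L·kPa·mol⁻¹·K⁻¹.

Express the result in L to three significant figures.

1.67 L

n(CO) = PV/RT = (52.0 × 36.6) / (8.314 × 387.15) = 0.5913 mol
n(H2O) = PV/RT = (48.7 × 172) / (8.314 × 952.15) = 1.058 mol
For 0.5913 mol CO, stoichiometry requires (1/1) × 0.5913 = 0.5913 mol H2O; 1.058 mol is available, so CO is limiting.
n(H2) = (1/1) × 0.5913 = 0.5913 mol
V(H2) = nRT/P = 0.5913 × 8.314 × 930 / 2740 = 1.669 L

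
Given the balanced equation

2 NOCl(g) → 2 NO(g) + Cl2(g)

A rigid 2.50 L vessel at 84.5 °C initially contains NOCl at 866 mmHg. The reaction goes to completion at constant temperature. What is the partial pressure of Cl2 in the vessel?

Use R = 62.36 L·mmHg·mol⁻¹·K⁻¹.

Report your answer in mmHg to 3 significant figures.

433 mmHg

n(NOCl)₀ = PV/RT = (866 × 2.50) / (62.36 × 357.65) = 0.09707 mol
n(Cl2) = (1/2) × 0.09707 = 0.04854 mol
P(Cl2) = nRT/V = 0.04854 × 62.36 × 357.65 / 2.50 = 433.0 mmHg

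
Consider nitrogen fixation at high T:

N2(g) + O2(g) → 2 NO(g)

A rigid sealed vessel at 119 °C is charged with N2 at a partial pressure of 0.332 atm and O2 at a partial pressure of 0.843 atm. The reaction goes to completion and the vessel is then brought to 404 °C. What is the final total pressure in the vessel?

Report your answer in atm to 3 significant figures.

2.03 atm

Because the vessel is rigid and T is held at 119 °C, work the stoichiometry in partial pressures (P_i = n_iRT/V).
P(O2) required for 0.332 atm of N2 = (1/1) × 0.332 = 0.3320 atm; available 0.843 atm, so N2 is limiting.
P(O2) remaining = 0.843 − (1/1) × 0.332 = 0.5110 atm
P(gaseous products) = (2)/1 × 0.332 = 0.6640 atm
P_total at 119 °C = 0.5110 + 0.6640 = 1.175 atm
Scaling to 404 °C: P = 1.175 × 677.15/392.15 = 2.029 atm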